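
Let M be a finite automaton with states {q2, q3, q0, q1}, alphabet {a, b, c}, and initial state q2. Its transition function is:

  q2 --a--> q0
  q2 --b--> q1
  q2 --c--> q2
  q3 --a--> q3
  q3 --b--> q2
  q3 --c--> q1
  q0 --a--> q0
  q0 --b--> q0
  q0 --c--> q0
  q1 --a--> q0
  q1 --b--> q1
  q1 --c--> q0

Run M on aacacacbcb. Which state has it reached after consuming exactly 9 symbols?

q0

start at q2
read 'a': q2 → q0
read 'a': q0 → q0
read 'c': q0 → q0
read 'a': q0 → q0
read 'c': q0 → q0
read 'a': q0 → q0
read 'c': q0 → q0
read 'b': q0 → q0
read 'c': q0 → q0
After 9 symbols: q0.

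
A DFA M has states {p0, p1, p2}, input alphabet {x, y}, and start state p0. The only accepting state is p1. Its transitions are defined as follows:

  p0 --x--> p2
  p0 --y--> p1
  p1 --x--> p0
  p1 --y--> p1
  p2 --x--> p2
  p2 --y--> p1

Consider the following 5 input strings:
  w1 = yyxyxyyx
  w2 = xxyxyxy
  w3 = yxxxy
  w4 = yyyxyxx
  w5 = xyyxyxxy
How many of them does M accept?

w1: p0 → p1 → p1 → p0 → p1 → p0 → p1 → p1 → p0  → end p0, rejected
w2: p0 → p2 → p2 → p1 → p0 → p1 → p0 → p1  → end p1, accepted
w3: p0 → p1 → p0 → p2 → p2 → p1  → end p1, accepted
w4: p0 → p1 → p1 → p1 → p0 → p1 → p0 → p2  → end p2, rejected
w5: p0 → p2 → p1 → p1 → p0 → p1 → p0 → p2 → p1  → end p1, accepted

3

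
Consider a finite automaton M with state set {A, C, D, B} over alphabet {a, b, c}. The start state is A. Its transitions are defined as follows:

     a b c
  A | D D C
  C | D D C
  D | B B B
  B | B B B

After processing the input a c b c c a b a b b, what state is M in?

B

start at A
read 'a': A → D
read 'c': D → B
read 'b': B → B
read 'c': B → B
read 'c': B → B
read 'a': B → B
read 'b': B → B
read 'a': B → B
read 'b': B → B
read 'b': B → B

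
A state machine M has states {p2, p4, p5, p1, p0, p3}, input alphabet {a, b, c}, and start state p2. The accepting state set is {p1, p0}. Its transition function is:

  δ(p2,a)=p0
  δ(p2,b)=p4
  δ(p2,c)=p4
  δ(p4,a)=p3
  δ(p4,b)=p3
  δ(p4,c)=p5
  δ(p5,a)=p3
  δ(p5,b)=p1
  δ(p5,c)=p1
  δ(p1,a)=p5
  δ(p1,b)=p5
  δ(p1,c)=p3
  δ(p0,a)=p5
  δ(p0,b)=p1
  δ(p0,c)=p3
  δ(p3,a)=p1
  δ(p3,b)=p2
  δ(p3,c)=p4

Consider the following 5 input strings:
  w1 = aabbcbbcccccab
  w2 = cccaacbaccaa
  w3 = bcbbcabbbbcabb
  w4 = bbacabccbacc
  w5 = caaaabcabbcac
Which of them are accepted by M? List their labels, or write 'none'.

w2

w1:
  start at p2
  read 'a': p2 → p0
  read 'a': p0 → p5
  read 'b': p5 → p1
  read 'b': p1 → p5
  read 'c': p5 → p1
  read 'b': p1 → p5
  read 'b': p5 → p1
  read 'c': p1 → p3
  read 'c': p3 → p4
  read 'c': p4 → p5
  read 'c': p5 → p1
  read 'c': p1 → p3
  read 'a': p3 → p1
  read 'b': p1 → p5
  end p5, rejected
w2:
  start at p2
  read 'c': p2 → p4
  read 'c': p4 → p5
  read 'c': p5 → p1
  read 'a': p1 → p5
  read 'a': p5 → p3
  read 'c': p3 → p4
  read 'b': p4 → p3
  read 'a': p3 → p1
  read 'c': p1 → p3
  read 'c': p3 → p4
  read 'a': p4 → p3
  read 'a': p3 → p1
  end p1, accepted
w3:
  start at p2
  read 'b': p2 → p4
  read 'c': p4 → p5
  read 'b': p5 → p1
  read 'b': p1 → p5
  read 'c': p5 → p1
  read 'a': p1 → p5
  read 'b': p5 → p1
  read 'b': p1 → p5
  read 'b': p5 → p1
  read 'b': p1 → p5
  read 'c': p5 → p1
  read 'a': p1 → p5
  read 'b': p5 → p1
  read 'b': p1 → p5
  end p5, rejected
w4:
  start at p2
  read 'b': p2 → p4
  read 'b': p4 → p3
  read 'a': p3 → p1
  read 'c': p1 → p3
  read 'a': p3 → p1
  read 'b': p1 → p5
  read 'c': p5 → p1
  read 'c': p1 → p3
  read 'b': p3 → p2
  read 'a': p2 → p0
  read 'c': p0 → p3
  read 'c': p3 → p4
  end p4, rejected
w5:
  start at p2
  read 'c': p2 → p4
  read 'a': p4 → p3
  read 'a': p3 → p1
  read 'a': p1 → p5
  read 'a': p5 → p3
  read 'b': p3 → p2
  read 'c': p2 → p4
  read 'a': p4 → p3
  read 'b': p3 → p2
  read 'b': p2 → p4
  read 'c': p4 → p5
  read 'a': p5 → p3
  read 'c': p3 → p4
  end p4, rejected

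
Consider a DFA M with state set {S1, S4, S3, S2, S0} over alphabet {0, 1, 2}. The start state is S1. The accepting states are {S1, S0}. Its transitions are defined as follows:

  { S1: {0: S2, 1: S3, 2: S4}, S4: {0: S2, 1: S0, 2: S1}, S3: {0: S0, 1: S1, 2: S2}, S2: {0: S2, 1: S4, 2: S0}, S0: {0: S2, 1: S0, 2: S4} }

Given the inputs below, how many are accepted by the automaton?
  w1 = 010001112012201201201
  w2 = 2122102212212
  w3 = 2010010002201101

w1: Trace: S1 -0-> S2 -1-> S4 -0-> S2 -0-> S2 -0-> S2 -1-> S4 -1-> S0 -1-> S0 -2-> S4 -0-> S2 -1-> S4 -2-> S1 -2-> S4 -0-> S2 -1-> S4 -2-> S1 -0-> S2 -1-> S4 -2-> S1 -0-> S2 -1-> S4  → end S4, rejected
w2: Trace: S1 -2-> S4 -1-> S0 -2-> S4 -2-> S1 -1-> S3 -0-> S0 -2-> S4 -2-> S1 -1-> S3 -2-> S2 -2-> S0 -1-> S0 -2-> S4  → end S4, rejected
w3: Trace: S1 -2-> S4 -0-> S2 -1-> S4 -0-> S2 -0-> S2 -1-> S4 -0-> S2 -0-> S2 -0-> S2 -2-> S0 -2-> S4 -0-> S2 -1-> S4 -1-> S0 -0-> S2 -1-> S4  → end S4, rejected

0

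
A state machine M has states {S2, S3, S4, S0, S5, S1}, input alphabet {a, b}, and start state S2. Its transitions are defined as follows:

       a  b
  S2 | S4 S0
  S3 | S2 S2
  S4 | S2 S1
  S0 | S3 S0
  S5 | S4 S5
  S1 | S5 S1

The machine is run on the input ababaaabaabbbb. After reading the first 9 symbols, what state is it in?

S5

start at S2
read 'a': S2 → S4
read 'b': S4 → S1
read 'a': S1 → S5
read 'b': S5 → S5
read 'a': S5 → S4
read 'a': S4 → S2
read 'a': S2 → S4
read 'b': S4 → S1
read 'a': S1 → S5
After 9 symbols: S5.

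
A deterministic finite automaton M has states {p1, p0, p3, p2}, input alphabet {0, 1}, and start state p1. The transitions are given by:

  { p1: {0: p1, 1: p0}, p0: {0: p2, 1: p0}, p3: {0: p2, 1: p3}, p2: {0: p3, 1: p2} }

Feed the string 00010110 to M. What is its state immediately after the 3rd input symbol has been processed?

p1 → p1 → p1 → p1
After 3 symbols: p1.

p1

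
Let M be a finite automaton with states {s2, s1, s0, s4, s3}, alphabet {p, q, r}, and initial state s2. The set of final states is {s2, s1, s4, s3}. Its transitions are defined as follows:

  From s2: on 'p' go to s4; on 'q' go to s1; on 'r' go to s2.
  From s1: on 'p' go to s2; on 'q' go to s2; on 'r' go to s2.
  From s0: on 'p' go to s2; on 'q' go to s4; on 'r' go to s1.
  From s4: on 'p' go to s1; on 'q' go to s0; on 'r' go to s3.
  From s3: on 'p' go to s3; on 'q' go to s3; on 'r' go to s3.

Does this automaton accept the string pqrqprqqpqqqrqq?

Trace: s2 -p-> s4 -q-> s0 -r-> s1 -q-> s2 -p-> s4 -r-> s3 -q-> s3 -q-> s3 -p-> s3 -q-> s3 -q-> s3 -q-> s3 -r-> s3 -q-> s3 -q-> s3
End state s3 is accepting.

Yes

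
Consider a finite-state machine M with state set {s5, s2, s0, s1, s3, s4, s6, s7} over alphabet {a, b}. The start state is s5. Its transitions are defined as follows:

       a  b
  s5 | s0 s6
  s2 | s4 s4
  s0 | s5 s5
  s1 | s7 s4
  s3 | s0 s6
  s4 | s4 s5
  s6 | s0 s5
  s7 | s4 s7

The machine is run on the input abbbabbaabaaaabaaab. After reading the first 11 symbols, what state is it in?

start at s5
read 'a': s5 → s0
read 'b': s0 → s5
read 'b': s5 → s6
read 'b': s6 → s5
read 'a': s5 → s0
read 'b': s0 → s5
read 'b': s5 → s6
read 'a': s6 → s0
read 'a': s0 → s5
read 'b': s5 → s6
read 'a': s6 → s0
After 11 symbols: s0.

s0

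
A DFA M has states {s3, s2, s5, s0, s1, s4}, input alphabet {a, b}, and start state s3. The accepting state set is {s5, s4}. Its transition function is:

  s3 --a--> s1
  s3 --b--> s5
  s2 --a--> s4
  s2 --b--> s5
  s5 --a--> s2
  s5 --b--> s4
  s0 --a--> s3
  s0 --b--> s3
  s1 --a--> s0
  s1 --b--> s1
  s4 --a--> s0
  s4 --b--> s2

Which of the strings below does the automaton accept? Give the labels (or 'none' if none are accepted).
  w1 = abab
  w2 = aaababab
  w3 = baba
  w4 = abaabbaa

w1: s3 → s1 → s1 → s0 → s3  → end s3, rejected
w2: s3 → s1 → s0 → s3 → s5 → s2 → s5 → s2 → s5  → end s5, accepted
w3: s3 → s5 → s2 → s5 → s2  → end s2, rejected
w4: s3 → s1 → s1 → s0 → s3 → s5 → s4 → s0 → s3  → end s3, rejected

w2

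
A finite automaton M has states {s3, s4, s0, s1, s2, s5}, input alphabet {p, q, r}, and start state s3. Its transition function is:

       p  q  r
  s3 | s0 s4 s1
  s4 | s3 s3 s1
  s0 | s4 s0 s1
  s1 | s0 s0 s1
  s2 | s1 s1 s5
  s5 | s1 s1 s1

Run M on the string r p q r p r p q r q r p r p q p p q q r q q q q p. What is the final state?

s3 → s1 → s0 → s0 → s1 → s0 → s1 → s0 → s0 → s1 → s0 → s1 → s0 → s1 → s0 → s0 → s4 → s3 → s4 → s3 → s1 → s0 → s0 → s0 → s0 → s4

s4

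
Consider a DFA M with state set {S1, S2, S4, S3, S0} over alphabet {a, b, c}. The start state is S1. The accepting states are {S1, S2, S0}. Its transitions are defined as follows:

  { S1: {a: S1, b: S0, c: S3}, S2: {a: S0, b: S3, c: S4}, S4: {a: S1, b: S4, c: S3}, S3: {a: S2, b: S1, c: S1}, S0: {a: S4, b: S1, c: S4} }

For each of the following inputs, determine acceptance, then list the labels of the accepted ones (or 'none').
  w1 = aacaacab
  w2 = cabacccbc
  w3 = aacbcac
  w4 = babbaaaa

w1:
  start at S1
  read 'a': S1 → S1
  read 'a': S1 → S1
  read 'c': S1 → S3
  read 'a': S3 → S2
  read 'a': S2 → S0
  read 'c': S0 → S4
  read 'a': S4 → S1
  read 'b': S1 → S0
  end S0, accepted
w2:
  start at S1
  read 'c': S1 → S3
  read 'a': S3 → S2
  read 'b': S2 → S3
  read 'a': S3 → S2
  read 'c': S2 → S4
  read 'c': S4 → S3
  read 'c': S3 → S1
  read 'b': S1 → S0
  read 'c': S0 → S4
  end S4, rejected
w3:
  start at S1
  read 'a': S1 → S1
  read 'a': S1 → S1
  read 'c': S1 → S3
  read 'b': S3 → S1
  read 'c': S1 → S3
  read 'a': S3 → S2
  read 'c': S2 → S4
  end S4, rejected
w4:
  start at S1
  read 'b': S1 → S0
  read 'a': S0 → S4
  read 'b': S4 → S4
  read 'b': S4 → S4
  read 'a': S4 → S1
  read 'a': S1 → S1
  read 'a': S1 → S1
  read 'a': S1 → S1
  end S1, accepted

w1, w4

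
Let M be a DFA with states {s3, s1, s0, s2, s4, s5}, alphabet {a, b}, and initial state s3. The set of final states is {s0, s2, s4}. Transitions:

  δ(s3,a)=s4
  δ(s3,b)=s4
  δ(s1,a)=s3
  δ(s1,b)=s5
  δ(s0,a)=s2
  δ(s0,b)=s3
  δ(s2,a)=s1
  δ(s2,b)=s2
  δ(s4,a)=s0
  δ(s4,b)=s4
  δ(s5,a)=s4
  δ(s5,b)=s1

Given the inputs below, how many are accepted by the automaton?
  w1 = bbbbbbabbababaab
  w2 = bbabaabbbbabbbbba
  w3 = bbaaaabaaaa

w1: Trace: s3 -b-> s4 -b-> s4 -b-> s4 -b-> s4 -b-> s4 -b-> s4 -a-> s0 -b-> s3 -b-> s4 -a-> s0 -b-> s3 -a-> s4 -b-> s4 -a-> s0 -a-> s2 -b-> s2  → end s2, accepted
w2: Trace: s3 -b-> s4 -b-> s4 -a-> s0 -b-> s3 -a-> s4 -a-> s0 -b-> s3 -b-> s4 -b-> s4 -b-> s4 -a-> s0 -b-> s3 -b-> s4 -b-> s4 -b-> s4 -b-> s4 -a-> s0  → end s0, accepted
w3: Trace: s3 -b-> s4 -b-> s4 -a-> s0 -a-> s2 -a-> s1 -a-> s3 -b-> s4 -a-> s0 -a-> s2 -a-> s1 -a-> s3  → end s3, rejected

2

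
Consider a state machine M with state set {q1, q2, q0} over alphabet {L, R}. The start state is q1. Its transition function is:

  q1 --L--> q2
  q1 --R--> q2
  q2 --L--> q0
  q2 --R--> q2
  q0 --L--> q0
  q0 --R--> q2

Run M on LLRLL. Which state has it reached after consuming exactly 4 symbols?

q0

q1 → q2 → q0 → q2 → q0
After 4 symbols: q0.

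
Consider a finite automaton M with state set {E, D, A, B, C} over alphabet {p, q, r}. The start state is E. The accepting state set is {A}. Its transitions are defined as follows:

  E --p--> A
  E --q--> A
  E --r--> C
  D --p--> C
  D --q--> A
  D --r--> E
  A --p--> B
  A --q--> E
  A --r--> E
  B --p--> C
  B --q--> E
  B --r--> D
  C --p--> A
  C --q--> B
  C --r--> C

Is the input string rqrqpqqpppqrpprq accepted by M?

E → C → B → D → A → B → E → A → B → C → A → E → C → A → B → D → A
End state A is accepting.

Yes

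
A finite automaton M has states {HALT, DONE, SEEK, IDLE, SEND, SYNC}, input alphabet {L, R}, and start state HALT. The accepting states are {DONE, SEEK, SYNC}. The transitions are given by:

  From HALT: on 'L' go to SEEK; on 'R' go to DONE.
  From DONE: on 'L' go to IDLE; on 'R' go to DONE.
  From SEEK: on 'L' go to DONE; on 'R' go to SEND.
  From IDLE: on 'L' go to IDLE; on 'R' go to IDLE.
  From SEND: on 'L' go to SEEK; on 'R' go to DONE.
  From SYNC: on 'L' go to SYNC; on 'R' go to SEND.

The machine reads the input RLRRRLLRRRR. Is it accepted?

No

HALT → DONE → IDLE → IDLE → IDLE → IDLE → IDLE → IDLE → IDLE → IDLE → IDLE → IDLE
End state IDLE is not accepting.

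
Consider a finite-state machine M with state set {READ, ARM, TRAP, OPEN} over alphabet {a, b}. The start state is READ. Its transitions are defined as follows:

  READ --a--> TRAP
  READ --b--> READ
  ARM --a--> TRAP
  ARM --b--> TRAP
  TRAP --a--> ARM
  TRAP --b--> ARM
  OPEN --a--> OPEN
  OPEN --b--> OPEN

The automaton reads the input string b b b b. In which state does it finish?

Trace: READ -b-> READ -b-> READ -b-> READ -b-> READ

READ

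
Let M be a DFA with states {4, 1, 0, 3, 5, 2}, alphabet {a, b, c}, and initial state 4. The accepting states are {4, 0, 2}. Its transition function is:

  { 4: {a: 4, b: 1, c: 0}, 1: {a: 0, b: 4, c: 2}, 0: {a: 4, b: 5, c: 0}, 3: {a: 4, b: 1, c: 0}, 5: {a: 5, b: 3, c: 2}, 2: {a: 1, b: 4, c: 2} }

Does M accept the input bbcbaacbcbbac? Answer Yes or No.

Yes

4 → 1 → 4 → 0 → 5 → 5 → 5 → 2 → 4 → 0 → 5 → 3 → 4 → 0
End state 0 is accepting.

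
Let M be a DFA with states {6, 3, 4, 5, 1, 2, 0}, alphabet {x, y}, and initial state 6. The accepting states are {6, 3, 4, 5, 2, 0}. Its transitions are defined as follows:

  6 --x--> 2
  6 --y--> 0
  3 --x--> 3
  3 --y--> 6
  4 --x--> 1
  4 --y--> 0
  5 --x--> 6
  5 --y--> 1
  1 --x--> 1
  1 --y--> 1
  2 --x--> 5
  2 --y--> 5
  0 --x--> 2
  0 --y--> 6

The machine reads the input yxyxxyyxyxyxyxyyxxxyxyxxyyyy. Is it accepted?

No

6 → 0 → 2 → 5 → 6 → 2 → 5 → 1 → 1 → 1 → 1 → 1 → 1 → 1 → 1 → 1 → 1 → 1 → 1 → 1 → 1 → 1 → 1 → 1 → 1 → 1 → 1 → 1 → 1
End state 1 is not accepting.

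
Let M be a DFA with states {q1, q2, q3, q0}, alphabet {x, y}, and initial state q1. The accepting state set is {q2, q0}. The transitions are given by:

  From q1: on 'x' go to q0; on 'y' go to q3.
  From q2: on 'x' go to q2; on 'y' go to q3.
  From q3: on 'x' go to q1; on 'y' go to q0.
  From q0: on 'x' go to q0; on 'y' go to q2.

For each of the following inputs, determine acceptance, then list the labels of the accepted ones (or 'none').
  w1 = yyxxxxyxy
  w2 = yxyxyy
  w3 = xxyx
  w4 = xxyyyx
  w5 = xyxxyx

w1:
  start at q1
  read 'y': q1 → q3
  read 'y': q3 → q0
  read 'x': q0 → q0
  read 'x': q0 → q0
  read 'x': q0 → q0
  read 'x': q0 → q0
  read 'y': q0 → q2
  read 'x': q2 → q2
  read 'y': q2 → q3
  end q3, rejected
w2:
  start at q1
  read 'y': q1 → q3
  read 'x': q3 → q1
  read 'y': q1 → q3
  read 'x': q3 → q1
  read 'y': q1 → q3
  read 'y': q3 → q0
  end q0, accepted
w3:
  start at q1
  read 'x': q1 → q0
  read 'x': q0 → q0
  read 'y': q0 → q2
  read 'x': q2 → q2
  end q2, accepted
w4:
  start at q1
  read 'x': q1 → q0
  read 'x': q0 → q0
  read 'y': q0 → q2
  read 'y': q2 → q3
  read 'y': q3 → q0
  read 'x': q0 → q0
  end q0, accepted
w5:
  start at q1
  read 'x': q1 → q0
  read 'y': q0 → q2
  read 'x': q2 → q2
  read 'x': q2 → q2
  read 'y': q2 → q3
  read 'x': q3 → q1
  end q1, rejected

w2, w3, w4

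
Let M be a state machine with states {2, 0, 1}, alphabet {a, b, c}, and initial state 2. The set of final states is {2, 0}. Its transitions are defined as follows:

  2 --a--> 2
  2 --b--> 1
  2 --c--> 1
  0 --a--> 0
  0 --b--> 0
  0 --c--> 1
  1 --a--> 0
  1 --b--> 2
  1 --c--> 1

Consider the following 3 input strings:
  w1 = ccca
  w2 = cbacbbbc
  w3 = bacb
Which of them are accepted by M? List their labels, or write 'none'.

w1:
  start at 2
  read 'c': 2 → 1
  read 'c': 1 → 1
  read 'c': 1 → 1
  read 'a': 1 → 0
  end 0, accepted
w2:
  start at 2
  read 'c': 2 → 1
  read 'b': 1 → 2
  read 'a': 2 → 2
  read 'c': 2 → 1
  read 'b': 1 → 2
  read 'b': 2 → 1
  read 'b': 1 → 2
  read 'c': 2 → 1
  end 1, rejected
w3:
  start at 2
  read 'b': 2 → 1
  read 'a': 1 → 0
  read 'c': 0 → 1
  read 'b': 1 → 2
  end 2, accepted

w1, w3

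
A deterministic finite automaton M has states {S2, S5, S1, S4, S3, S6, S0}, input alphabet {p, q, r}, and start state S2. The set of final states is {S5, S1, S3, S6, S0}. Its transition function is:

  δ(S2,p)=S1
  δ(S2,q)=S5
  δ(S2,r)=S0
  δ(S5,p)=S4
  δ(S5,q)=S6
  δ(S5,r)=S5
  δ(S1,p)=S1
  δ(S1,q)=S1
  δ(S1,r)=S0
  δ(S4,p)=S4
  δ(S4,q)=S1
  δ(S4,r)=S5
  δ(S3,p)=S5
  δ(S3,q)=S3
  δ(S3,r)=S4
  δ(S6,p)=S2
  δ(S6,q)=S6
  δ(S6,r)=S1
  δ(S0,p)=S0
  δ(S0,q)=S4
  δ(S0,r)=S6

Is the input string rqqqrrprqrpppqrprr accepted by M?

Yes

Trace: S2 -r-> S0 -q-> S4 -q-> S1 -q-> S1 -r-> S0 -r-> S6 -p-> S2 -r-> S0 -q-> S4 -r-> S5 -p-> S4 -p-> S4 -p-> S4 -q-> S1 -r-> S0 -p-> S0 -r-> S6 -r-> S1
End state S1 is accepting.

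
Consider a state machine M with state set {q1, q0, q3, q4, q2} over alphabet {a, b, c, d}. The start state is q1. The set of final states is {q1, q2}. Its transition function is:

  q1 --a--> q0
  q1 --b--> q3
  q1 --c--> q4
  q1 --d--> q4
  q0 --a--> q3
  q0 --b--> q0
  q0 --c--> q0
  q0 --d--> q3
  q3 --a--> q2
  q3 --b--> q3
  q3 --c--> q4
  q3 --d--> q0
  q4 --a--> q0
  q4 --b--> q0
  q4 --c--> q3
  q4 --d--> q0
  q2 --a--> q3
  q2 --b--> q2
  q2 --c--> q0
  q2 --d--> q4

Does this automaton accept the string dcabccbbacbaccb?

start at q1
read 'd': q1 → q4
read 'c': q4 → q3
read 'a': q3 → q2
read 'b': q2 → q2
read 'c': q2 → q0
read 'c': q0 → q0
read 'b': q0 → q0
read 'b': q0 → q0
read 'a': q0 → q3
read 'c': q3 → q4
read 'b': q4 → q0
read 'a': q0 → q3
read 'c': q3 → q4
read 'c': q4 → q3
read 'b': q3 → q3
End state q3 is not accepting.

No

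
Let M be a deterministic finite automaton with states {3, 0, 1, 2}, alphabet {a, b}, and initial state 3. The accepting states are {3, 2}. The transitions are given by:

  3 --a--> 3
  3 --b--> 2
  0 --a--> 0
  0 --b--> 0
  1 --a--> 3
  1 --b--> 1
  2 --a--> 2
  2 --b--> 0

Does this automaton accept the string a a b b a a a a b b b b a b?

3 → 3 → 3 → 2 → 0 → 0 → 0 → 0 → 0 → 0 → 0 → 0 → 0 → 0 → 0
End state 0 is not accepting.

No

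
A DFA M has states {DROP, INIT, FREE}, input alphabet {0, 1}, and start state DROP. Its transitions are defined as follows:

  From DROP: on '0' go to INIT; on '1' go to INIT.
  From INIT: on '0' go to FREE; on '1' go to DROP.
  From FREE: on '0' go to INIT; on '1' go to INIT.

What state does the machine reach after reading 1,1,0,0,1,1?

DROP → INIT → DROP → INIT → FREE → INIT → DROP

DROP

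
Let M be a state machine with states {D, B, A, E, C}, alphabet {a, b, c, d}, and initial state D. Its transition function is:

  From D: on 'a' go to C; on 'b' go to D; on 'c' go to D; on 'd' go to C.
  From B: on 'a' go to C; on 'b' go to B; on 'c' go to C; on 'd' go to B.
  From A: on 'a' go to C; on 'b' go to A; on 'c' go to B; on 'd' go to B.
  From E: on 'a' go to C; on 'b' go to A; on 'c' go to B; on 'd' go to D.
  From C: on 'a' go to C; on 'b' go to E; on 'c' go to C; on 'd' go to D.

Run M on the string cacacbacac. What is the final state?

C

Trace: D -c-> D -a-> C -c-> C -a-> C -c-> C -b-> E -a-> C -c-> C -a-> C -c-> C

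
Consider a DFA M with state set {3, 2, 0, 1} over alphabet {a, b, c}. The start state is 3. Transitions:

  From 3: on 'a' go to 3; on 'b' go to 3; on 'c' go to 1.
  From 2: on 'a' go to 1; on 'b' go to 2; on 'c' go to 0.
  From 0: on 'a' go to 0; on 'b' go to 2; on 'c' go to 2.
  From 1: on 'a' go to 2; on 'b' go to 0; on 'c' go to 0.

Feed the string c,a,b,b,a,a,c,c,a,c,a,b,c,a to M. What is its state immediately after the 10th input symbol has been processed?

0

Trace: 3 -c-> 1 -a-> 2 -b-> 2 -b-> 2 -a-> 1 -a-> 2 -c-> 0 -c-> 2 -a-> 1 -c-> 0
After 10 symbols: 0.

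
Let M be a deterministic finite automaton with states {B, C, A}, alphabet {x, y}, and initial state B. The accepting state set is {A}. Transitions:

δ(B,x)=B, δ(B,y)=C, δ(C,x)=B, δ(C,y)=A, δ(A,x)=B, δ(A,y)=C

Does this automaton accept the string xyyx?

No

start at B
read 'x': B → B
read 'y': B → C
read 'y': C → A
read 'x': A → B
End state B is not accepting.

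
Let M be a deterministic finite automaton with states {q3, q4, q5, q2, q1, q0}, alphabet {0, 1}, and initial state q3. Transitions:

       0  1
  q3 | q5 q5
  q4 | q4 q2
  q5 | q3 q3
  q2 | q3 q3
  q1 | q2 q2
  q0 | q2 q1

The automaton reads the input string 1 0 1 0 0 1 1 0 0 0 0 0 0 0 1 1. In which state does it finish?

q3

start at q3
read '1': q3 → q5
read '0': q5 → q3
read '1': q3 → q5
read '0': q5 → q3
read '0': q3 → q5
read '1': q5 → q3
read '1': q3 → q5
read '0': q5 → q3
read '0': q3 → q5
read '0': q5 → q3
read '0': q3 → q5
read '0': q5 → q3
read '0': q3 → q5
read '0': q5 → q3
read '1': q3 → q5
read '1': q5 → q3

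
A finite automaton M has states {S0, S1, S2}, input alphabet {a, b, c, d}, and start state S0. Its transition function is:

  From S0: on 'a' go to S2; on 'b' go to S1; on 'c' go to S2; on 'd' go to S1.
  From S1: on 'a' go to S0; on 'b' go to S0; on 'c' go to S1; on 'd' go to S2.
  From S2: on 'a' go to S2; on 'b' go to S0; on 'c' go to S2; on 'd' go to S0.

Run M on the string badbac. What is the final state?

S2

start at S0
read 'b': S0 → S1
read 'a': S1 → S0
read 'd': S0 → S1
read 'b': S1 → S0
read 'a': S0 → S2
read 'c': S2 → S2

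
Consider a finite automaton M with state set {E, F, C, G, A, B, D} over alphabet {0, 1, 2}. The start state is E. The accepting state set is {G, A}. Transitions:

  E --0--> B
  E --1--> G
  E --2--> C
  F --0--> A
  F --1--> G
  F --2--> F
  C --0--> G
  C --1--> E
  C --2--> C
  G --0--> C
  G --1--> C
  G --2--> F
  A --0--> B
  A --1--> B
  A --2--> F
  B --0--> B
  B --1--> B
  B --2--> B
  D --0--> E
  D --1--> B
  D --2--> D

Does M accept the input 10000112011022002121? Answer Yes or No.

No

E → G → C → G → C → G → C → E → C → G → C → E → B → B → B → B → B → B → B → B → B
End state B is not accepting.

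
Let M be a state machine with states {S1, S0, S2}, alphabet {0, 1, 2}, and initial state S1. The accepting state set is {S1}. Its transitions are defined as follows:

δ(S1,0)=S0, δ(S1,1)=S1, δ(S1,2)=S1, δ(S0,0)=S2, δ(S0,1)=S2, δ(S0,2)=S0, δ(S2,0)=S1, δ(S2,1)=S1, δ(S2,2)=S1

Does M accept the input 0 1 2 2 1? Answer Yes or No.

Yes

S1 → S0 → S2 → S1 → S1 → S1
End state S1 is accepting.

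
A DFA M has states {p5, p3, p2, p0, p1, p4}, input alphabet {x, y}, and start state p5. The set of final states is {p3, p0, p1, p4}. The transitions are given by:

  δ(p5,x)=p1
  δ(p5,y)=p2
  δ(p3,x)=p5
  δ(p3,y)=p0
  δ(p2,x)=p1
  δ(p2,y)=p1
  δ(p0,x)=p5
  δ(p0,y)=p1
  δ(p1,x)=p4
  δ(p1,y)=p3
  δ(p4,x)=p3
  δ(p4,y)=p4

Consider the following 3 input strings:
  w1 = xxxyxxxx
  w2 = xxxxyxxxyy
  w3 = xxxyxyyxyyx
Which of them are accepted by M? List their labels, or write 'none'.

w1, w2, w3

w1:
  start at p5
  read 'x': p5 → p1
  read 'x': p1 → p4
  read 'x': p4 → p3
  read 'y': p3 → p0
  read 'x': p0 → p5
  read 'x': p5 → p1
  read 'x': p1 → p4
  read 'x': p4 → p3
  end p3, accepted
w2:
  start at p5
  read 'x': p5 → p1
  read 'x': p1 → p4
  read 'x': p4 → p3
  read 'x': p3 → p5
  read 'y': p5 → p2
  read 'x': p2 → p1
  read 'x': p1 → p4
  read 'x': p4 → p3
  read 'y': p3 → p0
  read 'y': p0 → p1
  end p1, accepted
w3:
  start at p5
  read 'x': p5 → p1
  read 'x': p1 → p4
  read 'x': p4 → p3
  read 'y': p3 → p0
  read 'x': p0 → p5
  read 'y': p5 → p2
  read 'y': p2 → p1
  read 'x': p1 → p4
  read 'y': p4 → p4
  read 'y': p4 → p4
  read 'x': p4 → p3
  end p3, accepted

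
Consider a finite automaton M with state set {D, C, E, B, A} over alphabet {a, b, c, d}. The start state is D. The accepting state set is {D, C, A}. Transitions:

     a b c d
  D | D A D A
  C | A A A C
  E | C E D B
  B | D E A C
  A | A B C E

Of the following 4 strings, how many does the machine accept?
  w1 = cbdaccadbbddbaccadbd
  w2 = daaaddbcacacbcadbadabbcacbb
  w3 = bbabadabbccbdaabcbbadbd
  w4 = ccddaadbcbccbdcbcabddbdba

w1: D → D → A → E → C → A → C → A → E → E → E → B → C → A → A → C → A → A → E → E → B  → end B, rejected
w2: D → A → A → A → A → E → B → E → D → D → D → D → D → A → C → A → E → E → C → C → A → B → E → D → D → D → A → B  → end B, rejected
w3: D → A → B → D → A → A → E → C → A → B → A → C → A → E → C → A → B → A → B → E → C → C → A → E  → end E, rejected
w4: D → D → D → A → E → C → A → E → E → D → A → C → A → B → C → A → B → A → A → B → C → C → A → E → E → C  → end C, accepted

1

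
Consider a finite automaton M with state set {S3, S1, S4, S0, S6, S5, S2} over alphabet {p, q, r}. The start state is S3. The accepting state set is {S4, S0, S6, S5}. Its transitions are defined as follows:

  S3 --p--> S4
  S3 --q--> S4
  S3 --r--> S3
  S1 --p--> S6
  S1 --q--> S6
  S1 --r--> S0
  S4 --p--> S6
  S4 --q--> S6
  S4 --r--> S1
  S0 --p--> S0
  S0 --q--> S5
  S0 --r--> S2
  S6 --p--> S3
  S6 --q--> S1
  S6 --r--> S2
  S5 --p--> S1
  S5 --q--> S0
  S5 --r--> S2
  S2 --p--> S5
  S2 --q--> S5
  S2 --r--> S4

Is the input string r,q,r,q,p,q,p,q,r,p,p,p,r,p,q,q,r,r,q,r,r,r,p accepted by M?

start at S3
read 'r': S3 → S3
read 'q': S3 → S4
read 'r': S4 → S1
read 'q': S1 → S6
read 'p': S6 → S3
read 'q': S3 → S4
read 'p': S4 → S6
read 'q': S6 → S1
read 'r': S1 → S0
read 'p': S0 → S0
read 'p': S0 → S0
read 'p': S0 → S0
read 'r': S0 → S2
read 'p': S2 → S5
read 'q': S5 → S0
read 'q': S0 → S5
read 'r': S5 → S2
read 'r': S2 → S4
read 'q': S4 → S6
read 'r': S6 → S2
read 'r': S2 → S4
read 'r': S4 → S1
read 'p': S1 → S6
End state S6 is accepting.

Yes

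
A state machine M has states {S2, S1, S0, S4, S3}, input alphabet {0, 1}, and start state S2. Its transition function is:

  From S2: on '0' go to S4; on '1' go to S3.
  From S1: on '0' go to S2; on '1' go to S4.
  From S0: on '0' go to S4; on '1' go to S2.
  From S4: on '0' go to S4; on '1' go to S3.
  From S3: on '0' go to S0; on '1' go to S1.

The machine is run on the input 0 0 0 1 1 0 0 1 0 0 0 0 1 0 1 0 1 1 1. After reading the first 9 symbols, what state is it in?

start at S2
read '0': S2 → S4
read '0': S4 → S4
read '0': S4 → S4
read '1': S4 → S3
read '1': S3 → S1
read '0': S1 → S2
read '0': S2 → S4
read '1': S4 → S3
read '0': S3 → S0
After 9 symbols: S0.

S0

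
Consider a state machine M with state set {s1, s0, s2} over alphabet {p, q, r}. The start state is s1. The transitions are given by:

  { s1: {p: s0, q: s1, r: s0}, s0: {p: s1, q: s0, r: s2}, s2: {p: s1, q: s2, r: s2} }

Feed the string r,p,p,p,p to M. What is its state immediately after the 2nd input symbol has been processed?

s1

start at s1
read 'r': s1 → s0
read 'p': s0 → s1
After 2 symbols: s1.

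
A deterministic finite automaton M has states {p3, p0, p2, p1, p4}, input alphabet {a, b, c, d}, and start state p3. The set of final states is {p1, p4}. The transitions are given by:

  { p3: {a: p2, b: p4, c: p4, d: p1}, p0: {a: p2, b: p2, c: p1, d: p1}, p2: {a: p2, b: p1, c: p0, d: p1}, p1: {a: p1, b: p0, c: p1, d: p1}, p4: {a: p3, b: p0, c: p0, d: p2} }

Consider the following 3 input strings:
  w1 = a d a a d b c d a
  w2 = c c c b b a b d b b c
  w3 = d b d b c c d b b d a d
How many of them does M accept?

2

w1: p3 → p2 → p1 → p1 → p1 → p1 → p0 → p1 → p1 → p1  → end p1, accepted
w2: p3 → p4 → p0 → p1 → p0 → p2 → p2 → p1 → p1 → p0 → p2 → p0  → end p0, rejected
w3: p3 → p1 → p0 → p1 → p0 → p1 → p1 → p1 → p0 → p2 → p1 → p1 → p1  → end p1, accepted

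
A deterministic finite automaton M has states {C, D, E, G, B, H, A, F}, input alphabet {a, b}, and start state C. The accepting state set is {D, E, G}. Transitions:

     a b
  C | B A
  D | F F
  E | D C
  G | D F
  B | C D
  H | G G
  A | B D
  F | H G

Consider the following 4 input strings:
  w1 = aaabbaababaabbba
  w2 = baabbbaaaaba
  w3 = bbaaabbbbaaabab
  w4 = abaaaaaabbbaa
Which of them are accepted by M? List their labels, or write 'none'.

w1: C → B → C → B → D → F → H → G → F → H → G → D → F → G → F → G → D  → end D, accepted
w2: C → A → B → C → A → D → F → H → G → D → F → G → D  → end D, accepted
w3: C → A → D → F → H → G → F → G → F → G → D → F → H → G → D → F  → end F, rejected
w4: C → B → D → F → H → G → D → F → H → G → F → G → D → F  → end F, rejected

w1, w2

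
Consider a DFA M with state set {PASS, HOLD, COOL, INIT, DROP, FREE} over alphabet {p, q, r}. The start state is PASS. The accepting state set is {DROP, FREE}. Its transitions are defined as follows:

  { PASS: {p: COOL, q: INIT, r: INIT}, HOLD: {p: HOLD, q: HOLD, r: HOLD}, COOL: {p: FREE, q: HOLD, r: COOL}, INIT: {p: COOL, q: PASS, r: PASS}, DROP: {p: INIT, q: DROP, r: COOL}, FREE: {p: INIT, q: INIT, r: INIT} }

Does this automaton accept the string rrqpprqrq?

start at PASS
read 'r': PASS → INIT
read 'r': INIT → PASS
read 'q': PASS → INIT
read 'p': INIT → COOL
read 'p': COOL → FREE
read 'r': FREE → INIT
read 'q': INIT → PASS
read 'r': PASS → INIT
read 'q': INIT → PASS
End state PASS is not accepting.

No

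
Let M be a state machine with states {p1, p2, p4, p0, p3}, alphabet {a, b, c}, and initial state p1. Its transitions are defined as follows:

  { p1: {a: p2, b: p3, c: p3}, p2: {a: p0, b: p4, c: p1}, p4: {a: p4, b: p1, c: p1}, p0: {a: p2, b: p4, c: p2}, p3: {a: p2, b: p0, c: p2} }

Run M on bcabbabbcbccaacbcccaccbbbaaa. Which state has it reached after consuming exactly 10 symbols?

p0

start at p1
read 'b': p1 → p3
read 'c': p3 → p2
read 'a': p2 → p0
read 'b': p0 → p4
read 'b': p4 → p1
read 'a': p1 → p2
read 'b': p2 → p4
read 'b': p4 → p1
read 'c': p1 → p3
read 'b': p3 → p0
After 10 symbols: p0.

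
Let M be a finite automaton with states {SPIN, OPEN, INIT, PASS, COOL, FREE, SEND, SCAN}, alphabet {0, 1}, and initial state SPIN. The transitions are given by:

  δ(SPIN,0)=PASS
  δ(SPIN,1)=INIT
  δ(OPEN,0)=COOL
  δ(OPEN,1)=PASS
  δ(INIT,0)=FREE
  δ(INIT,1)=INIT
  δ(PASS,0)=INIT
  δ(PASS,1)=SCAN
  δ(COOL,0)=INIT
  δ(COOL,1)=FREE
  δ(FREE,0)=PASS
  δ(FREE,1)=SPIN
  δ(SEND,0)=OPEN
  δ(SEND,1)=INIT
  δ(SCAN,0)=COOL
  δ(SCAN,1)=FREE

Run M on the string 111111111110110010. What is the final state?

start at SPIN
read '1': SPIN → INIT
read '1': INIT → INIT
read '1': INIT → INIT
read '1': INIT → INIT
read '1': INIT → INIT
read '1': INIT → INIT
read '1': INIT → INIT
read '1': INIT → INIT
read '1': INIT → INIT
read '1': INIT → INIT
read '1': INIT → INIT
read '0': INIT → FREE
read '1': FREE → SPIN
read '1': SPIN → INIT
read '0': INIT → FREE
read '0': FREE → PASS
read '1': PASS → SCAN
read '0': SCAN → COOL

COOL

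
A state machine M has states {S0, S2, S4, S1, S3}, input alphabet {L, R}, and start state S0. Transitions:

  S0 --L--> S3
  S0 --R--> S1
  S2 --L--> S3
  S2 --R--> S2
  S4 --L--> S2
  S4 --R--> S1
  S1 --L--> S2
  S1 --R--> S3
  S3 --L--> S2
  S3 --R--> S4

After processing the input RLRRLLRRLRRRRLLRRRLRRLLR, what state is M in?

S2

Trace: S0 -R-> S1 -L-> S2 -R-> S2 -R-> S2 -L-> S3 -L-> S2 -R-> S2 -R-> S2 -L-> S3 -R-> S4 -R-> S1 -R-> S3 -R-> S4 -L-> S2 -L-> S3 -R-> S4 -R-> S1 -R-> S3 -L-> S2 -R-> S2 -R-> S2 -L-> S3 -L-> S2 -R-> S2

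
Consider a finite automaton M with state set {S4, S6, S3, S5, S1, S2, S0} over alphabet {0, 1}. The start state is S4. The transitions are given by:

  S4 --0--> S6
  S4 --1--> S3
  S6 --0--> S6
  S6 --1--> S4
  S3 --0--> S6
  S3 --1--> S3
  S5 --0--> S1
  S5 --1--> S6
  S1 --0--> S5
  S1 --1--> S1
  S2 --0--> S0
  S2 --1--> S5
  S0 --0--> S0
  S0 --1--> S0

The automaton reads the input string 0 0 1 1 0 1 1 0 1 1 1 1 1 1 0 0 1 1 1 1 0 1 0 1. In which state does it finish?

start at S4
read '0': S4 → S6
read '0': S6 → S6
read '1': S6 → S4
read '1': S4 → S3
read '0': S3 → S6
read '1': S6 → S4
read '1': S4 → S3
read '0': S3 → S6
read '1': S6 → S4
read '1': S4 → S3
read '1': S3 → S3
read '1': S3 → S3
read '1': S3 → S3
read '1': S3 → S3
read '0': S3 → S6
read '0': S6 → S6
read '1': S6 → S4
read '1': S4 → S3
read '1': S3 → S3
read '1': S3 → S3
read '0': S3 → S6
read '1': S6 → S4
read '0': S4 → S6
read '1': S6 → S4

S4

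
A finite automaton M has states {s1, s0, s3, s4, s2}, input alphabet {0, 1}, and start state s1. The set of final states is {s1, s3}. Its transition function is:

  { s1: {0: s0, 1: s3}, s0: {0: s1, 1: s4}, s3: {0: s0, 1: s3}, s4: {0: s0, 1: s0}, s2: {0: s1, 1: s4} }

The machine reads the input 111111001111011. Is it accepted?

No

start at s1
read '1': s1 → s3
read '1': s3 → s3
read '1': s3 → s3
read '1': s3 → s3
read '1': s3 → s3
read '1': s3 → s3
read '0': s3 → s0
read '0': s0 → s1
read '1': s1 → s3
read '1': s3 → s3
read '1': s3 → s3
read '1': s3 → s3
read '0': s3 → s0
read '1': s0 → s4
read '1': s4 → s0
End state s0 is not accepting.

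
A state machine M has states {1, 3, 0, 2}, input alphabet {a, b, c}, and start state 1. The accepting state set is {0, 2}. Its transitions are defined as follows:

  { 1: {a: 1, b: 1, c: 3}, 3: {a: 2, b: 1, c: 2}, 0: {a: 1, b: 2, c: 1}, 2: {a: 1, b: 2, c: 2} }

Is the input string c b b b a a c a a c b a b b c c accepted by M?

Yes

1 → 3 → 1 → 1 → 1 → 1 → 1 → 3 → 2 → 1 → 3 → 1 → 1 → 1 → 1 → 3 → 2
End state 2 is accepting.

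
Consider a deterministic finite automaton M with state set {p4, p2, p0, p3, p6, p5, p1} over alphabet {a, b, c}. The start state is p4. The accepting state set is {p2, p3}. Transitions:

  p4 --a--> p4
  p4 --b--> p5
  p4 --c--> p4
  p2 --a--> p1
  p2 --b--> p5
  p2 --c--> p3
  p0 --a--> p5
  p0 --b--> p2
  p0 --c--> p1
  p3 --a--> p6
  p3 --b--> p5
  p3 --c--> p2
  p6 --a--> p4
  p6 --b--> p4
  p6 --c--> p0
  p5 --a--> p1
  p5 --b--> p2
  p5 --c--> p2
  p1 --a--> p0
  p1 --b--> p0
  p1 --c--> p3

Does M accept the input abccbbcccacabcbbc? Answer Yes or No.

Yes

Trace: p4 -a-> p4 -b-> p5 -c-> p2 -c-> p3 -b-> p5 -b-> p2 -c-> p3 -c-> p2 -c-> p3 -a-> p6 -c-> p0 -a-> p5 -b-> p2 -c-> p3 -b-> p5 -b-> p2 -c-> p3
End state p3 is accepting.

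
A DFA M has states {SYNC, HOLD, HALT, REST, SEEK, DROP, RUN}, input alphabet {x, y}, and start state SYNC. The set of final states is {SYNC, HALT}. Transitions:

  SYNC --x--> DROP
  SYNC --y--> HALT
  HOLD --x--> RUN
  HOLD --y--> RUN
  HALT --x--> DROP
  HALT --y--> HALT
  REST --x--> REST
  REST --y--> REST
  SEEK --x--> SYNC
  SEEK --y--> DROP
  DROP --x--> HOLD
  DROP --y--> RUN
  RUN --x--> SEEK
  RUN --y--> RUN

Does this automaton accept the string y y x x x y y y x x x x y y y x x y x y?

SYNC → HALT → HALT → DROP → HOLD → RUN → RUN → RUN → RUN → SEEK → SYNC → DROP → HOLD → RUN → RUN → RUN → SEEK → SYNC → HALT → DROP → RUN
End state RUN is not accepting.

No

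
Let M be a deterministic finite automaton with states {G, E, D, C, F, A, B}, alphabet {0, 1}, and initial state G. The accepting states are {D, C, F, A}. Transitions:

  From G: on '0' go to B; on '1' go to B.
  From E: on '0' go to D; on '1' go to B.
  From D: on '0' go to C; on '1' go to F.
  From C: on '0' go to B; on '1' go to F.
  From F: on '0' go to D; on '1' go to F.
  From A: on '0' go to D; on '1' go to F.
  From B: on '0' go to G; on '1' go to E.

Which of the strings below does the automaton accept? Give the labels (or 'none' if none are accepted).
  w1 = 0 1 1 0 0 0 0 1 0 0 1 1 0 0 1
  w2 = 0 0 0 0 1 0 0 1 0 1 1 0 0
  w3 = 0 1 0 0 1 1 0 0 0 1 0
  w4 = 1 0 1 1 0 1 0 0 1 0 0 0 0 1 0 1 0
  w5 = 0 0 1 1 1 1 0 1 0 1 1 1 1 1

w1, w2, w3, w5

w1:
  start at G
  read '0': G → B
  read '1': B → E
  read '1': E → B
  read '0': B → G
  read '0': G → B
  read '0': B → G
  read '0': G → B
  read '1': B → E
  read '0': E → D
  read '0': D → C
  read '1': C → F
  read '1': F → F
  read '0': F → D
  read '0': D → C
  read '1': C → F
  end F, accepted
w2:
  start at G
  read '0': G → B
  read '0': B → G
  read '0': G → B
  read '0': B → G
  read '1': G → B
  read '0': B → G
  read '0': G → B
  read '1': B → E
  read '0': E → D
  read '1': D → F
  read '1': F → F
  read '0': F → D
  read '0': D → C
  end C, accepted
w3:
  start at G
  read '0': G → B
  read '1': B → E
  read '0': E → D
  read '0': D → C
  read '1': C → F
  read '1': F → F
  read '0': F → D
  read '0': D → C
  read '0': C → B
  read '1': B → E
  read '0': E → D
  end D, accepted
w4:
  start at G
  read '1': G → B
  read '0': B → G
  read '1': G → B
  read '1': B → E
  read '0': E → D
  read '1': D → F
  read '0': F → D
  read '0': D → C
  read '1': C → F
  read '0': F → D
  read '0': D → C
  read '0': C → B
  read '0': B → G
  read '1': G → B
  read '0': B → G
  read '1': G → B
  read '0': B → G
  end G, rejected
w5:
  start at G
  read '0': G → B
  read '0': B → G
  read '1': G → B
  read '1': B → E
  read '1': E → B
  read '1': B → E
  read '0': E → D
  read '1': D → F
  read '0': F → D
  read '1': D → F
  read '1': F → F
  read '1': F → F
  read '1': F → F
  read '1': F → F
  end F, accepted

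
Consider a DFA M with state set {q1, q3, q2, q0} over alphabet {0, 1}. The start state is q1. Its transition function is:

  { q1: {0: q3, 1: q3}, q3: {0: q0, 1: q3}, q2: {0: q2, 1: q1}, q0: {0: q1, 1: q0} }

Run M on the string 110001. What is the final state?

q3

start at q1
read '1': q1 → q3
read '1': q3 → q3
read '0': q3 → q0
read '0': q0 → q1
read '0': q1 → q3
read '1': q3 → q3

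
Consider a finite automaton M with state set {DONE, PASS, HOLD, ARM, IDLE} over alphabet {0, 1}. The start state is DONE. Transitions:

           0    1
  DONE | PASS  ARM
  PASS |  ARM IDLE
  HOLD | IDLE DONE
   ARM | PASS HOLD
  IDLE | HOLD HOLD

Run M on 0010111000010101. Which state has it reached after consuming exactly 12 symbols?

DONE → PASS → ARM → HOLD → IDLE → HOLD → DONE → ARM → PASS → ARM → PASS → ARM → HOLD
After 12 symbols: HOLD.

HOLD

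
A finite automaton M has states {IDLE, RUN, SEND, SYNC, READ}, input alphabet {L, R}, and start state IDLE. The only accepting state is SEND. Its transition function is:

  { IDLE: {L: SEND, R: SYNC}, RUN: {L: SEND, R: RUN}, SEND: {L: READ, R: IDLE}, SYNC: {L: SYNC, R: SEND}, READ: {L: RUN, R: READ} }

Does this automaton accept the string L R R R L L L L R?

No

IDLE → SEND → IDLE → SYNC → SEND → READ → RUN → SEND → READ → READ
End state READ is not accepting.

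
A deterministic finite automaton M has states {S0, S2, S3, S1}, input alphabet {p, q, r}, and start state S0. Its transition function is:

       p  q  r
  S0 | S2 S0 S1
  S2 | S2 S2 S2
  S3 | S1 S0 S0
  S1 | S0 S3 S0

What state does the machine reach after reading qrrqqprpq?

S2

start at S0
read 'q': S0 → S0
read 'r': S0 → S1
read 'r': S1 → S0
read 'q': S0 → S0
read 'q': S0 → S0
read 'p': S0 → S2
read 'r': S2 → S2
read 'p': S2 → S2
read 'q': S2 → S2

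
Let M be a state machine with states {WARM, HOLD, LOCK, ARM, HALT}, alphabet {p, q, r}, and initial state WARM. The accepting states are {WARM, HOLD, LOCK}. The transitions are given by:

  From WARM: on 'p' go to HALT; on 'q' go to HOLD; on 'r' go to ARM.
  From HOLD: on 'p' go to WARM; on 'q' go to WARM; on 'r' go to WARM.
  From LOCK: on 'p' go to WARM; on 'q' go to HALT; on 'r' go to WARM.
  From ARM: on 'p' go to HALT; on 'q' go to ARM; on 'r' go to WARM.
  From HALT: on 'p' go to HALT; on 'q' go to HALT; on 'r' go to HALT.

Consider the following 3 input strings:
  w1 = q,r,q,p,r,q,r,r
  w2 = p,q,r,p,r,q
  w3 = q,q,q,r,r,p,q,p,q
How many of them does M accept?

0

w1: Trace: WARM -q-> HOLD -r-> WARM -q-> HOLD -p-> WARM -r-> ARM -q-> ARM -r-> WARM -r-> ARM  → end ARM, rejected
w2: Trace: WARM -p-> HALT -q-> HALT -r-> HALT -p-> HALT -r-> HALT -q-> HALT  → end HALT, rejected
w3: Trace: WARM -q-> HOLD -q-> WARM -q-> HOLD -r-> WARM -r-> ARM -p-> HALT -q-> HALT -p-> HALT -q-> HALT  → end HALT, rejected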